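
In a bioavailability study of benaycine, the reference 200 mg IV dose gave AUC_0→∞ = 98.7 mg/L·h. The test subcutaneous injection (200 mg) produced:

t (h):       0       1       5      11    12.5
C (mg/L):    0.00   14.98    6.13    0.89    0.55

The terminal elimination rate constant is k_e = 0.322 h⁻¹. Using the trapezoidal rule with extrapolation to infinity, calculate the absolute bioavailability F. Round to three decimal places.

Trapezoidal AUC_0→12.5 (subcutaneous injection):
  [0→1]: (0.00+14.98)/2 × 1 = 7.49
  [1→5]: (14.98+6.13)/2 × 4 = 42.22
  [5→11]: (6.13+0.89)/2 × 6 = 21.06
  [11→12.5]: (0.89+0.55)/2 × 1.5 = 1.08
  Sum = 71.85 mg/L·h
Tail: C_last/k_e = 0.55/0.322 = 1.708
AUC_0→∞ (subcutaneous injection) = 71.85 + 1.708 = 73.558 mg/L·h
F = (AUC_ev/D_ev)/(AUC_iv/D_iv) = (73.558/200)/(98.7/200) = 0.36779/0.4935 = 0.7453

F = 0.745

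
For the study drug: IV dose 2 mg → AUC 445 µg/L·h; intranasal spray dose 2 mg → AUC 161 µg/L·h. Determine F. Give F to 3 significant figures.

F = 0.362

F = (AUC_ev / D_ev) / (AUC_iv / D_iv)
  = (161/2) / (445/2)
  = 80.5 / 222.5 = 0.3618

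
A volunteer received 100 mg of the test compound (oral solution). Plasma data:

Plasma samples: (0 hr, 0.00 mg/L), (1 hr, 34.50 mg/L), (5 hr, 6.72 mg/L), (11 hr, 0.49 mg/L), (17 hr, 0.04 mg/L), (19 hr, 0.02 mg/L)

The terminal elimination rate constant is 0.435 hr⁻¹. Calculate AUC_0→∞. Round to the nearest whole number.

AUC = 123 mg/L·hr

Trapezoidal AUC_0→19:
  [0→1]: (0.00+34.50)/2 × 1 = 17.25
  [1→5]: (34.50+6.72)/2 × 4 = 82.44
  [5→11]: (6.72+0.49)/2 × 6 = 21.63
  [11→17]: (0.49+0.04)/2 × 6 = 1.59
  [17→19]: (0.04+0.02)/2 × 2 = 0.06
  Sum = 122.97 mg/L·hr
Extrapolated tail: C_last / k_e = 0.02 / 0.435 = 0.046
AUC_0→∞ = 122.97 + 0.046 = 123.016 mg/L·hr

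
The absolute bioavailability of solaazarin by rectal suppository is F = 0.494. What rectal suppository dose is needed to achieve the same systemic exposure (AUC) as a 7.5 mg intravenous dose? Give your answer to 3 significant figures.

For equal systemic exposure: F × D_ev = D_iv
D_ev = D_iv / F = 7.5 / 0.494 = 15.1822 mg

D_rectal = 15.2 mg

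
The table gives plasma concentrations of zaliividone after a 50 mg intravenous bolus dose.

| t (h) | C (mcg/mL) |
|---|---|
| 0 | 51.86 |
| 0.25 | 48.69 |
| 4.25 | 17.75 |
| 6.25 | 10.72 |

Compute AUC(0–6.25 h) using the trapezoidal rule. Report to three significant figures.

Trapezoidal AUC_0→6.25:
  [0→0.25]: (51.86+48.69)/2 × 0.25 = 12.56875
  [0.25→4.25]: (48.69+17.75)/2 × 4 = 132.88
  [4.25→6.25]: (17.75+10.72)/2 × 2 = 28.47
  Sum = 173.91875 mcg/mL·h

AUC = 174 mcg/mL·h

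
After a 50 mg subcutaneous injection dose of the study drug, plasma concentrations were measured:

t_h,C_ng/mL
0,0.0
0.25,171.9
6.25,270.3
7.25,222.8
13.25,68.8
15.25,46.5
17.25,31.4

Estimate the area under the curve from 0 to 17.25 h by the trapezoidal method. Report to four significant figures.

AUC = 2663 ng/mL·h

Trapezoidal AUC_0→17.25:
  [0→0.25]: (0.0+171.9)/2 × 0.25 = 21.4875
  [0.25→6.25]: (171.9+270.3)/2 × 6 = 1326.6
  [6.25→7.25]: (270.3+222.8)/2 × 1 = 246.55
  [7.25→13.25]: (222.8+68.8)/2 × 6 = 874.8
  [13.25→15.25]: (68.8+46.5)/2 × 2 = 115.3
  [15.25→17.25]: (46.5+31.4)/2 × 2 = 77.9
  Sum = 2662.6375 ng/mL·h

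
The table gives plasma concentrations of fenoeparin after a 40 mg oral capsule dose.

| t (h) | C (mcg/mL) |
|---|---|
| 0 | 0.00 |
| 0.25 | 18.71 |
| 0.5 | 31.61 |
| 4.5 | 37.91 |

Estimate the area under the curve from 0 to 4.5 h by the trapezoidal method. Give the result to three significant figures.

AUC = 148 mcg/mL·h

Trapezoidal AUC_0→4.5:
  [0→0.25]: (0.00+18.71)/2 × 0.25 = 2.33875
  [0.25→0.5]: (18.71+31.61)/2 × 0.25 = 6.29
  [0.5→4.5]: (31.61+37.91)/2 × 4 = 139.04
  Sum = 147.66875 mcg/mL·h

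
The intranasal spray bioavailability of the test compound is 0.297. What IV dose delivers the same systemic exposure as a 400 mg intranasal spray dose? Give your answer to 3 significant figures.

Systemic exposure from an extravascular dose = F × D_ev, so the equivalent IV dose is F × D_ev.
D_iv = F × D_ev = 0.297 × 400 = 118.8 mg

D_iv = 119 mg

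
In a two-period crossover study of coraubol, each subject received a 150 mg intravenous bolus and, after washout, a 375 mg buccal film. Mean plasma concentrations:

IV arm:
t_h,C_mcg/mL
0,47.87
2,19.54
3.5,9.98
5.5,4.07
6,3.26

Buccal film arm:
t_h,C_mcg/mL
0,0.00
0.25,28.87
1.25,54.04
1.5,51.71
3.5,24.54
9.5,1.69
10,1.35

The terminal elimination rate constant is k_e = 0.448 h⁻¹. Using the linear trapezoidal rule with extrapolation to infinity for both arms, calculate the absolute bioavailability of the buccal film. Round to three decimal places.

F = 0.770

Trapezoidal AUC_0→6 (IV):
  [0→2]: (47.87+19.54)/2 × 2 = 67.41
  [2→3.5]: (19.54+9.98)/2 × 1.5 = 22.14
  [3.5→5.5]: (9.98+4.07)/2 × 2 = 14.05
  [5.5→6]: (4.07+3.26)/2 × 0.5 = 1.8325
  Sum = 105.4325 mcg/mL·h
IV tail: 3.26/0.448 = 7.277; AUC_iv,0→∞ = 105.4325 + 7.277 = 112.7095 mcg/mL·h
Trapezoidal AUC_0→10 (buccal film):
  [0→0.25]: (0.00+28.87)/2 × 0.25 = 3.60875
  [0.25→1.25]: (28.87+54.04)/2 × 1 = 41.455
  [1.25→1.5]: (54.04+51.71)/2 × 0.25 = 13.21875
  [1.5→3.5]: (51.71+24.54)/2 × 2 = 76.25
  [3.5→9.5]: (24.54+1.69)/2 × 6 = 78.69
  [9.5→10]: (1.69+1.35)/2 × 0.5 = 0.76
  Sum = 213.9825 mcg/mL·h
buccal film tail: 1.35/0.448 = 3.013; AUC_ev,0→∞ = 213.9825 + 3.013 = 216.9955 mcg/mL·h
F = (AUC_ev/D_ev)/(AUC_iv/D_iv) = (216.9955/375)/(112.7095/150) = 0.578655/0.751397 = 0.7701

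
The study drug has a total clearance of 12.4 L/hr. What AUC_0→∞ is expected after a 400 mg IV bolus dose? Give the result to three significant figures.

AUC = 32.3 mg/L·hr

AUC_0→∞ = Dose_iv / CL
        = 400 / 12.4 = 32.2581 mg/L·hr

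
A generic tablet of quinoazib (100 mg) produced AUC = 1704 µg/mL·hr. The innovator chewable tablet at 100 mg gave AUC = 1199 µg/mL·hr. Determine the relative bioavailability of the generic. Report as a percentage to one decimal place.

F_rel = (AUC_test/D_test) / (AUC_ref/D_ref)
      = (1704/100) / (1199/100)
      = 17.04 / 11.99 = 1.4212 = 142.12%

F_rel = 142.1%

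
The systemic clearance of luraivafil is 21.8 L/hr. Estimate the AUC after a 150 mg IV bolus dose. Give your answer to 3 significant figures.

AUC_0→∞ = Dose_iv / CL
        = 150 / 21.8 = 6.88073 mg/L·hr

AUC = 6.88 mg/L·hr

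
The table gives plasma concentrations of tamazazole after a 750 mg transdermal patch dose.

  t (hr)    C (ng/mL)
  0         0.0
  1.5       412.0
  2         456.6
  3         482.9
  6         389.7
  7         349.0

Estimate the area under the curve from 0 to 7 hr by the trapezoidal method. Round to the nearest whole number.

AUC = 2674 ng/mL·hr

Trapezoidal AUC_0→7:
  [0→1.5]: (0.0+412.0)/2 × 1.5 = 309.0
  [1.5→2]: (412.0+456.6)/2 × 0.5 = 217.15
  [2→3]: (456.6+482.9)/2 × 1 = 469.75
  [3→6]: (482.9+389.7)/2 × 3 = 1308.9
  [6→7]: (389.7+349.0)/2 × 1 = 369.35
  Sum = 2674.15 ng/mL·hr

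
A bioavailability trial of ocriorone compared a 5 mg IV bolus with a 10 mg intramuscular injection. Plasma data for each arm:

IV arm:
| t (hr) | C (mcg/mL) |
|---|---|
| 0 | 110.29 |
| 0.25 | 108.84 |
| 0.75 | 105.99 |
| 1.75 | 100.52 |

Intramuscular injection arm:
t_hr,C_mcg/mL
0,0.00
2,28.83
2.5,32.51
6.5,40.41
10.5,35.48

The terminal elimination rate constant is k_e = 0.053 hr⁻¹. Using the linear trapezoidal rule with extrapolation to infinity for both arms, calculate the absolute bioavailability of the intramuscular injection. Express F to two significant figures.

Trapezoidal AUC_0→1.75 (IV):
  [0→0.25]: (110.29+108.84)/2 × 0.25 = 27.39125
  [0.25→0.75]: (108.84+105.99)/2 × 0.5 = 53.7075
  [0.75→1.75]: (105.99+100.52)/2 × 1 = 103.255
  Sum = 184.35375 mcg/mL·hr
IV tail: 100.52/0.053 = 1896.604; AUC_iv,0→∞ = 184.35375 + 1896.604 = 2080.95775 mcg/mL·hr
Trapezoidal AUC_0→10.5 (intramuscular injection):
  [0→2]: (0.00+28.83)/2 × 2 = 28.83
  [2→2.5]: (28.83+32.51)/2 × 0.5 = 15.335
  [2.5→6.5]: (32.51+40.41)/2 × 4 = 145.84
  [6.5→10.5]: (40.41+35.48)/2 × 4 = 151.78
  Sum = 341.785 mcg/mL·hr
intramuscular injection tail: 35.48/0.053 = 669.434; AUC_ev,0→∞ = 341.785 + 669.434 = 1011.219 mcg/mL·hr
F = (AUC_ev/D_ev)/(AUC_iv/D_iv) = (1011.219/10)/(2080.95775/5) = 101.1219/416.19155 = 0.2430

F = 0.24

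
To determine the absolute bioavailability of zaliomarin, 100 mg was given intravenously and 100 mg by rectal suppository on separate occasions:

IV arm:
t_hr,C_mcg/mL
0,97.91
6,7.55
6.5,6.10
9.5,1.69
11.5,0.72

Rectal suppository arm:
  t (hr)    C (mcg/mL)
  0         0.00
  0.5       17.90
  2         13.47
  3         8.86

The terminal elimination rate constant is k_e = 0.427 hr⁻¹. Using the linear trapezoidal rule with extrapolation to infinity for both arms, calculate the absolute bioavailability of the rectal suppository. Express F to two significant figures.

F = 0.18

Trapezoidal AUC_0→11.5 (IV):
  [0→6]: (97.91+7.55)/2 × 6 = 316.38
  [6→6.5]: (7.55+6.10)/2 × 0.5 = 3.4125
  [6.5→9.5]: (6.10+1.69)/2 × 3 = 11.685
  [9.5→11.5]: (1.69+0.72)/2 × 2 = 2.41
  Sum = 333.8875 mcg/mL·hr
IV tail: 0.72/0.427 = 1.686; AUC_iv,0→∞ = 333.8875 + 1.686 = 335.5735 mcg/mL·hr
Trapezoidal AUC_0→3 (rectal suppository):
  [0→0.5]: (0.00+17.90)/2 × 0.5 = 4.475
  [0.5→2]: (17.90+13.47)/2 × 1.5 = 23.5275
  [2→3]: (13.47+8.86)/2 × 1 = 11.165
  Sum = 39.1675 mcg/mL·hr
rectal suppository tail: 8.86/0.427 = 20.749; AUC_ev,0→∞ = 39.1675 + 20.749 = 59.9165 mcg/mL·hr
F = (AUC_ev/D_ev)/(AUC_iv/D_iv) = (59.9165/100)/(335.5735/100) = 0.599165/3.355735 = 0.1785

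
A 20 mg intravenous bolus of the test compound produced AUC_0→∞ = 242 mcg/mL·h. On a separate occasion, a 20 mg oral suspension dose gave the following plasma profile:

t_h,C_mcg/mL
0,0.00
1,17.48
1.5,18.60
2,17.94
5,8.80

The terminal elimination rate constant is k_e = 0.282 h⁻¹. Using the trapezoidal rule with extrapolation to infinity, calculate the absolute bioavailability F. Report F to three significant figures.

F = 0.406

Trapezoidal AUC_0→5 (oral suspension):
  [0→1]: (0.00+17.48)/2 × 1 = 8.74
  [1→1.5]: (17.48+18.60)/2 × 0.5 = 9.02
  [1.5→2]: (18.60+17.94)/2 × 0.5 = 9.135
  [2→5]: (17.94+8.80)/2 × 3 = 40.11
  Sum = 67.005 mcg/mL·h
Tail: C_last/k_e = 8.80/0.282 = 31.206
AUC_0→∞ (oral suspension) = 67.005 + 31.206 = 98.211 mcg/mL·h
F = (AUC_ev/D_ev)/(AUC_iv/D_iv) = (98.211/20)/(242/20) = 4.91055/12.1 = 0.4058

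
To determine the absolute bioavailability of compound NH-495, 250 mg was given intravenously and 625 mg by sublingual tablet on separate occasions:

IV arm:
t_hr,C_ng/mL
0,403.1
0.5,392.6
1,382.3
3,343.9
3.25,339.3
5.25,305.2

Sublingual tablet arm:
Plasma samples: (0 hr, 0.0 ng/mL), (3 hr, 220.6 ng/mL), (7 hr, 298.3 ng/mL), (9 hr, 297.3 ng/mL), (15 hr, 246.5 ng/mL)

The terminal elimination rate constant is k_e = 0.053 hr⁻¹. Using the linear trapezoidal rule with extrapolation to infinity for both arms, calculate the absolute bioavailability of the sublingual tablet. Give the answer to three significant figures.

Trapezoidal AUC_0→5.25 (IV):
  [0→0.5]: (403.1+392.6)/2 × 0.5 = 198.925
  [0.5→1]: (392.6+382.3)/2 × 0.5 = 193.725
  [1→3]: (382.3+343.9)/2 × 2 = 726.2
  [3→3.25]: (343.9+339.3)/2 × 0.25 = 85.4
  [3.25→5.25]: (339.3+305.2)/2 × 2 = 644.5
  Sum = 1848.75 ng/mL·hr
IV tail: 305.2/0.053 = 5758.491; AUC_iv,0→∞ = 1848.75 + 5758.491 = 7607.241 ng/mL·hr
Trapezoidal AUC_0→15 (sublingual tablet):
  [0→3]: (0.0+220.6)/2 × 3 = 330.9
  [3→7]: (220.6+298.3)/2 × 4 = 1037.8
  [7→9]: (298.3+297.3)/2 × 2 = 595.6
  [9→15]: (297.3+246.5)/2 × 6 = 1631.4
  Sum = 3595.7 ng/mL·hr
sublingual tablet tail: 246.5/0.053 = 4650.943; AUC_ev,0→∞ = 3595.7 + 4650.943 = 8246.643 ng/mL·hr
F = (AUC_ev/D_ev)/(AUC_iv/D_iv) = (8246.643/625)/(7607.241/250) = 13.1946/30.428964 = 0.4336

F = 0.434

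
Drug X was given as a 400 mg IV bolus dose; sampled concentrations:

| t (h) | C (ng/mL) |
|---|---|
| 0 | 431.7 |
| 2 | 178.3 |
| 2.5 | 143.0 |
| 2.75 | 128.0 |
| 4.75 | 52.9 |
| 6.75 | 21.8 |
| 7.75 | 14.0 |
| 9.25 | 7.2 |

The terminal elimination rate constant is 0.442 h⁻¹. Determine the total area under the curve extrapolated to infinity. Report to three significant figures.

AUC = 1030 ng/mL·h

Trapezoidal AUC_0→9.25:
  [0→2]: (431.7+178.3)/2 × 2 = 610.0
  [2→2.5]: (178.3+143.0)/2 × 0.5 = 80.325
  [2.5→2.75]: (143.0+128.0)/2 × 0.25 = 33.875
  [2.75→4.75]: (128.0+52.9)/2 × 2 = 180.9
  [4.75→6.75]: (52.9+21.8)/2 × 2 = 74.7
  [6.75→7.75]: (21.8+14.0)/2 × 1 = 17.9
  [7.75→9.25]: (14.0+7.2)/2 × 1.5 = 15.9
  Sum = 1013.6 ng/mL·h
Extrapolated tail: C_last / k_e = 7.2 / 0.442 = 16.290
AUC_0→∞ = 1013.6 + 16.290 = 1029.89 ng/mL·h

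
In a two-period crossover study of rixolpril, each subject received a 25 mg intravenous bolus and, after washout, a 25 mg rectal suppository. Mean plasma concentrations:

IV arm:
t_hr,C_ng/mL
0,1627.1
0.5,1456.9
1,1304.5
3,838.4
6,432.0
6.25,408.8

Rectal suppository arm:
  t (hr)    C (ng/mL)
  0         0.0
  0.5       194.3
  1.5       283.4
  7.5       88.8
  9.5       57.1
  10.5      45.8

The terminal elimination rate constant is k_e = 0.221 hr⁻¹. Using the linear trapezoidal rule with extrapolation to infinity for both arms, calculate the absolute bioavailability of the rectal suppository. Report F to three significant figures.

Trapezoidal AUC_0→6.25 (IV):
  [0→0.5]: (1627.1+1456.9)/2 × 0.5 = 771.0
  [0.5→1]: (1456.9+1304.5)/2 × 0.5 = 690.35
  [1→3]: (1304.5+838.4)/2 × 2 = 2142.9
  [3→6]: (838.4+432.0)/2 × 3 = 1905.6
  [6→6.25]: (432.0+408.8)/2 × 0.25 = 105.1
  Sum = 5614.95 ng/mL·hr
IV tail: 408.8/0.221 = 1849.774; AUC_iv,0→∞ = 5614.95 + 1849.774 = 7464.724 ng/mL·hr
Trapezoidal AUC_0→10.5 (rectal suppository):
  [0→0.5]: (0.0+194.3)/2 × 0.5 = 48.575
  [0.5→1.5]: (194.3+283.4)/2 × 1 = 238.85
  [1.5→7.5]: (283.4+88.8)/2 × 6 = 1116.6
  [7.5→9.5]: (88.8+57.1)/2 × 2 = 145.9
  [9.5→10.5]: (57.1+45.8)/2 × 1 = 51.45
  Sum = 1601.375 ng/mL·hr
rectal suppository tail: 45.8/0.221 = 207.240; AUC_ev,0→∞ = 1601.375 + 207.240 = 1808.615 ng/mL·hr
F = (AUC_ev/D_ev)/(AUC_iv/D_iv) = (1808.615/25)/(7464.724/25) = 72.3446/298.58896 = 0.2423

F = 0.242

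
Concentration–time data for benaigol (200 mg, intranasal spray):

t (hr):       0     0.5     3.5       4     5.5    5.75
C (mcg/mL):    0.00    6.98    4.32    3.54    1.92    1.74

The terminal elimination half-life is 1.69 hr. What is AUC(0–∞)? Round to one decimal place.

AUC = 29.5 mcg/mL·hr

Trapezoidal AUC_0→5.75:
  [0→0.5]: (0.00+6.98)/2 × 0.5 = 1.745
  [0.5→3.5]: (6.98+4.32)/2 × 3 = 16.95
  [3.5→4]: (4.32+3.54)/2 × 0.5 = 1.965
  [4→5.5]: (3.54+1.92)/2 × 1.5 = 4.095
  [5.5→5.75]: (1.92+1.74)/2 × 0.25 = 0.4575
  Sum = 25.2125 mcg/mL·hr
k_e = ln2 / t½ = 0.693147 / 1.69 = 0.4101 hr^-1
Extrapolated tail: C_last / k_e = 1.74 / 0.4101 = 4.243
AUC_0→∞ = 25.2125 + 4.243 = 29.4555 mcg/mL·hr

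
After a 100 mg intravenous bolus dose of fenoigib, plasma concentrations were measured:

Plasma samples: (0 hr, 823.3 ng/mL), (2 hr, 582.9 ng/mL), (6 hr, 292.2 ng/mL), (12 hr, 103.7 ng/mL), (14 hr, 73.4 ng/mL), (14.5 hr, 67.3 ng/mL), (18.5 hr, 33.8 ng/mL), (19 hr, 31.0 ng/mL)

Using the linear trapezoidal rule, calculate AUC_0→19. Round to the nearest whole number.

Trapezoidal AUC_0→19:
  [0→2]: (823.3+582.9)/2 × 2 = 1406.2
  [2→6]: (582.9+292.2)/2 × 4 = 1750.2
  [6→12]: (292.2+103.7)/2 × 6 = 1187.7
  [12→14]: (103.7+73.4)/2 × 2 = 177.1
  [14→14.5]: (73.4+67.3)/2 × 0.5 = 35.175
  [14.5→18.5]: (67.3+33.8)/2 × 4 = 202.2
  [18.5→19]: (33.8+31.0)/2 × 0.5 = 16.2
  Sum = 4774.775 ng/mL·hr

AUC = 4775 ng/mL·hr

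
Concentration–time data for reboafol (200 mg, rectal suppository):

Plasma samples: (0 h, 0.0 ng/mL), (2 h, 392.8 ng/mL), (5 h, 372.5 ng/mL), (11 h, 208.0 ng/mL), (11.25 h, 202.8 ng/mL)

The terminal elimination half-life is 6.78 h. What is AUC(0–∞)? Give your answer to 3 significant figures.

Trapezoidal AUC_0→11.25:
  [0→2]: (0.0+392.8)/2 × 2 = 392.8
  [2→5]: (392.8+372.5)/2 × 3 = 1147.95
  [5→11]: (372.5+208.0)/2 × 6 = 1741.5
  [11→11.25]: (208.0+202.8)/2 × 0.25 = 51.35
  Sum = 3333.6 ng/mL·h
k_e = ln2 / t½ = 0.693147 / 6.78 = 0.1022 h^-1
Extrapolated tail: C_last / k_e = 202.8 / 0.1022 = 1984.344
AUC_0→∞ = 3333.6 + 1984.344 = 5317.944 ng/mL·h

AUC = 5320 ng/mL·h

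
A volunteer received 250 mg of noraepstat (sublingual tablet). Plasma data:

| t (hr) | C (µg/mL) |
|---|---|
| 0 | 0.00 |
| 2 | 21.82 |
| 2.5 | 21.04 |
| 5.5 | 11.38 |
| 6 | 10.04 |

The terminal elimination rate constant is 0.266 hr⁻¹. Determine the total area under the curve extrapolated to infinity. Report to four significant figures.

AUC = 124.3 µg/mL·hr

Trapezoidal AUC_0→6:
  [0→2]: (0.00+21.82)/2 × 2 = 21.82
  [2→2.5]: (21.82+21.04)/2 × 0.5 = 10.715
  [2.5→5.5]: (21.04+11.38)/2 × 3 = 48.63
  [5.5→6]: (11.38+10.04)/2 × 0.5 = 5.355
  Sum = 86.52 µg/mL·hr
Extrapolated tail: C_last / k_e = 10.04 / 0.266 = 37.744
AUC_0→∞ = 86.52 + 37.744 = 124.264 µg/mL·hr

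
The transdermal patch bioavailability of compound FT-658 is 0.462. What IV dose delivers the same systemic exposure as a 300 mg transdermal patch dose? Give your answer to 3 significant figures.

Systemic exposure from an extravascular dose = F × D_ev, so the equivalent IV dose is F × D_ev.
D_iv = F × D_ev = 0.462 × 300 = 138.6 mg

D_iv = 139 mg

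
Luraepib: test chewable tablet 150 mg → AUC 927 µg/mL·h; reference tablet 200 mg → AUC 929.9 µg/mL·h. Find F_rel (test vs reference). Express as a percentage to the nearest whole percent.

F_rel = (AUC_test/D_test) / (AUC_ref/D_ref)
      = (927/150) / (929.9/200)
      = 6.18 / 4.6495 = 1.3292 = 132.92%

F_rel = 133%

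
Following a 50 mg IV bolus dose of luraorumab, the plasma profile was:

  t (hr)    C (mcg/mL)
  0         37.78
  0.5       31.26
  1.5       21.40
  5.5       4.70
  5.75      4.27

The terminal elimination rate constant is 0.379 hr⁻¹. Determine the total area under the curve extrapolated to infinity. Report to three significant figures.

AUC = 108 mcg/mL·hr

Trapezoidal AUC_0→5.75:
  [0→0.5]: (37.78+31.26)/2 × 0.5 = 17.26
  [0.5→1.5]: (31.26+21.40)/2 × 1 = 26.33
  [1.5→5.5]: (21.40+4.70)/2 × 4 = 52.2
  [5.5→5.75]: (4.70+4.27)/2 × 0.25 = 1.12125
  Sum = 96.91125 mcg/mL·hr
Extrapolated tail: C_last / k_e = 4.27 / 0.379 = 11.266
AUC_0→∞ = 96.91125 + 11.266 = 108.17725 mcg/mL·hr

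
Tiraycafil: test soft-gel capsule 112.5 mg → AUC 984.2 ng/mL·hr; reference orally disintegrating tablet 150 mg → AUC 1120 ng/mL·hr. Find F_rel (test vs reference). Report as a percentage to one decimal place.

F_rel = 117.2%

F_rel = (AUC_test/D_test) / (AUC_ref/D_ref)
      = (984.2/112.5) / (1120/150)
      = 8.74844 / 7.46667 = 1.1717 = 117.17%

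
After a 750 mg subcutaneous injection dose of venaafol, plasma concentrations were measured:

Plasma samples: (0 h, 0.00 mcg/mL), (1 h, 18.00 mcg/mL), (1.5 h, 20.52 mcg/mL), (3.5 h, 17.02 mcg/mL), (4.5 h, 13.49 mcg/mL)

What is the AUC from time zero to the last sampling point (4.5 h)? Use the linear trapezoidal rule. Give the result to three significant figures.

AUC = 71.4 mcg/mL·h

Trapezoidal AUC_0→4.5:
  [0→1]: (0.00+18.00)/2 × 1 = 9.0
  [1→1.5]: (18.00+20.52)/2 × 0.5 = 9.63
  [1.5→3.5]: (20.52+17.02)/2 × 2 = 37.54
  [3.5→4.5]: (17.02+13.49)/2 × 1 = 15.255
  Sum = 71.425 mcg/mL·h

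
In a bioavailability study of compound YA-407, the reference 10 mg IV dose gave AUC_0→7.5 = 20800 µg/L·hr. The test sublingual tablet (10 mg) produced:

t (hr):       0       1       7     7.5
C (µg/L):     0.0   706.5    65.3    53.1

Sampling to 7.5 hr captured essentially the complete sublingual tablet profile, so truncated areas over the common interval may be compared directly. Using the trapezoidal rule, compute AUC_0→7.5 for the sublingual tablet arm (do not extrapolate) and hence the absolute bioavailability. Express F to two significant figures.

Trapezoidal AUC_0→7.5 (sublingual tablet):
  [0→1]: (0.0+706.5)/2 × 1 = 353.25
  [1→7]: (706.5+65.3)/2 × 6 = 2315.4
  [7→7.5]: (65.3+53.1)/2 × 0.5 = 29.6
  Sum = 2698.25 µg/L·hr
F = (AUC_ev/D_ev)/(AUC_iv/D_iv) = (2698.25/10)/(20800/10) = 269.825/2080 = 0.1297

F = 0.13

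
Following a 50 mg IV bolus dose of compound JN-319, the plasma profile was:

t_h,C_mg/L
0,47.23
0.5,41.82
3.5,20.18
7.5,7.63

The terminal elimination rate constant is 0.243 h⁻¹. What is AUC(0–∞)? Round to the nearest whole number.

AUC = 202 mg/L·h

Trapezoidal AUC_0→7.5:
  [0→0.5]: (47.23+41.82)/2 × 0.5 = 22.2625
  [0.5→3.5]: (41.82+20.18)/2 × 3 = 93.0
  [3.5→7.5]: (20.18+7.63)/2 × 4 = 55.62
  Sum = 170.8825 mg/L·h
Extrapolated tail: C_last / k_e = 7.63 / 0.243 = 31.399
AUC_0→∞ = 170.8825 + 31.399 = 202.2815 mg/L·h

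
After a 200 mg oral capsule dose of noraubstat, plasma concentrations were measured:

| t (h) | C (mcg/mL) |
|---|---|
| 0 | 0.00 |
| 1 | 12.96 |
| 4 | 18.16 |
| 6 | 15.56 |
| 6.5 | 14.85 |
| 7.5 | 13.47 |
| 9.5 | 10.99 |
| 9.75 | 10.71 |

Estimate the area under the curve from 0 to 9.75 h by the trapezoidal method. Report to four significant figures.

Trapezoidal AUC_0→9.75:
  [0→1]: (0.00+12.96)/2 × 1 = 6.48
  [1→4]: (12.96+18.16)/2 × 3 = 46.68
  [4→6]: (18.16+15.56)/2 × 2 = 33.72
  [6→6.5]: (15.56+14.85)/2 × 0.5 = 7.6025
  [6.5→7.5]: (14.85+13.47)/2 × 1 = 14.16
  [7.5→9.5]: (13.47+10.99)/2 × 2 = 24.46
  [9.5→9.75]: (10.99+10.71)/2 × 0.25 = 2.7125
  Sum = 135.815 mcg/mL·h

AUC = 135.8 mcg/mL·h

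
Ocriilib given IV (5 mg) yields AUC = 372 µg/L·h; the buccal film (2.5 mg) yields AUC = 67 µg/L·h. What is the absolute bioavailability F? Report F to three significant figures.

F = (AUC_ev / D_ev) / (AUC_iv / D_iv)
  = (67/2.5) / (372/5)
  = 26.8 / 74.4 = 0.3602

F = 0.360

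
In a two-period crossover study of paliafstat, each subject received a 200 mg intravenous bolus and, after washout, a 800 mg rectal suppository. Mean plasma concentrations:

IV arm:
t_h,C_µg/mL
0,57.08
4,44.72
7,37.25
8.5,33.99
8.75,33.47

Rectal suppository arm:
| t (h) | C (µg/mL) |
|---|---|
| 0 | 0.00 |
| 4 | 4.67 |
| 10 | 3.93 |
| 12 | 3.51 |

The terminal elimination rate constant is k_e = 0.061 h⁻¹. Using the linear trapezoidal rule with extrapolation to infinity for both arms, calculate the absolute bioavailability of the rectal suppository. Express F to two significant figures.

Trapezoidal AUC_0→8.75 (IV):
  [0→4]: (57.08+44.72)/2 × 4 = 203.6
  [4→7]: (44.72+37.25)/2 × 3 = 122.955
  [7→8.5]: (37.25+33.99)/2 × 1.5 = 53.43
  [8.5→8.75]: (33.99+33.47)/2 × 0.25 = 8.4325
  Sum = 388.4175 µg/mL·h
IV tail: 33.47/0.061 = 548.689; AUC_iv,0→∞ = 388.4175 + 548.689 = 937.1065 µg/mL·h
Trapezoidal AUC_0→12 (rectal suppository):
  [0→4]: (0.00+4.67)/2 × 4 = 9.34
  [4→10]: (4.67+3.93)/2 × 6 = 25.8
  [10→12]: (3.93+3.51)/2 × 2 = 7.44
  Sum = 42.58 µg/mL·h
rectal suppository tail: 3.51/0.061 = 57.541; AUC_ev,0→∞ = 42.58 + 57.541 = 100.121 µg/mL·h
F = (AUC_ev/D_ev)/(AUC_iv/D_iv) = (100.121/800)/(937.1065/200) = 0.12515125/4.6855325 = 0.0267

F = 0.027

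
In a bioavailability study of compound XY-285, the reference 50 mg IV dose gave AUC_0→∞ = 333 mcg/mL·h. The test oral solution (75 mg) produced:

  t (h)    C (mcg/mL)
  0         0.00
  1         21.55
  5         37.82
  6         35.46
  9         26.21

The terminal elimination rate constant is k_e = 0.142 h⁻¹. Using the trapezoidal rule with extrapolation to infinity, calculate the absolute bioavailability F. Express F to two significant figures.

F = 0.89

Trapezoidal AUC_0→9 (oral solution):
  [0→1]: (0.00+21.55)/2 × 1 = 10.775
  [1→5]: (21.55+37.82)/2 × 4 = 118.74
  [5→6]: (37.82+35.46)/2 × 1 = 36.64
  [6→9]: (35.46+26.21)/2 × 3 = 92.505
  Sum = 258.66 mcg/mL·h
Tail: C_last/k_e = 26.21/0.142 = 184.577
AUC_0→∞ (oral solution) = 258.66 + 184.577 = 443.237 mcg/mL·h
F = (AUC_ev/D_ev)/(AUC_iv/D_iv) = (443.237/75)/(333/50) = 5.90983/6.66 = 0.8874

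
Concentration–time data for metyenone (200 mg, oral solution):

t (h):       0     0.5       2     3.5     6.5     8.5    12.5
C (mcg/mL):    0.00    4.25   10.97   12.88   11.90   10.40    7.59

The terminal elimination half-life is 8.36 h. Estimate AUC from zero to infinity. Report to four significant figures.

Trapezoidal AUC_0→12.5:
  [0→0.5]: (0.00+4.25)/2 × 0.5 = 1.0625
  [0.5→2]: (4.25+10.97)/2 × 1.5 = 11.415
  [2→3.5]: (10.97+12.88)/2 × 1.5 = 17.8875
  [3.5→6.5]: (12.88+11.90)/2 × 3 = 37.17
  [6.5→8.5]: (11.90+10.40)/2 × 2 = 22.3
  [8.5→12.5]: (10.40+7.59)/2 × 4 = 35.98
  Sum = 125.815 mcg/mL·h
k_e = ln2 / t½ = 0.693147 / 8.36 = 0.0829 h^-1
Extrapolated tail: C_last / k_e = 7.59 / 0.0829 = 91.556
AUC_0→∞ = 125.815 + 91.556 = 217.371 mcg/mL·h

AUC = 217.4 mcg/mL·h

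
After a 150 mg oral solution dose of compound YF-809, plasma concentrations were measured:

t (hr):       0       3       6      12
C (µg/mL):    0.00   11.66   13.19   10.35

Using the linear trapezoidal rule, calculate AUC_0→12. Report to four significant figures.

Trapezoidal AUC_0→12:
  [0→3]: (0.00+11.66)/2 × 3 = 17.49
  [3→6]: (11.66+13.19)/2 × 3 = 37.275
  [6→12]: (13.19+10.35)/2 × 6 = 70.62
  Sum = 125.385 µg/mL·hr

AUC = 125.4 µg/mL·hr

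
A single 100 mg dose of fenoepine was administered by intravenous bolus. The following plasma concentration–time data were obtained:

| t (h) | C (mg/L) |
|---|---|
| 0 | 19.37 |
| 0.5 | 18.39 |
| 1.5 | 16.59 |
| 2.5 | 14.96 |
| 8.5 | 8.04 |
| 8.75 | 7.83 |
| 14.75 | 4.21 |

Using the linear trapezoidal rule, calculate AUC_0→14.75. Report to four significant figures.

AUC = 149.8 mg/L·h

Trapezoidal AUC_0→14.75:
  [0→0.5]: (19.37+18.39)/2 × 0.5 = 9.44
  [0.5→1.5]: (18.39+16.59)/2 × 1 = 17.49
  [1.5→2.5]: (16.59+14.96)/2 × 1 = 15.775
  [2.5→8.5]: (14.96+8.04)/2 × 6 = 69.0
  [8.5→8.75]: (8.04+7.83)/2 × 0.25 = 1.98375
  [8.75→14.75]: (7.83+4.21)/2 × 6 = 36.12
  Sum = 149.80875 mg/L·h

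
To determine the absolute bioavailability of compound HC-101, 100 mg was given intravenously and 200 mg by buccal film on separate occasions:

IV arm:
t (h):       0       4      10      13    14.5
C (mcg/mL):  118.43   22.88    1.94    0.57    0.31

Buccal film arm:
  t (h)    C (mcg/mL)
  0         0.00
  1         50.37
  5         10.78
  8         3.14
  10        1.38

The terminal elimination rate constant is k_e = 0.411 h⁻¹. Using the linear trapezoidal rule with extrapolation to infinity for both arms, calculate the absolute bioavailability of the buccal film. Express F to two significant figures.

Trapezoidal AUC_0→14.5 (IV):
  [0→4]: (118.43+22.88)/2 × 4 = 282.62
  [4→10]: (22.88+1.94)/2 × 6 = 74.46
  [10→13]: (1.94+0.57)/2 × 3 = 3.765
  [13→14.5]: (0.57+0.31)/2 × 1.5 = 0.66
  Sum = 361.505 mcg/mL·h
IV tail: 0.31/0.411 = 0.754; AUC_iv,0→∞ = 361.505 + 0.754 = 362.259 mcg/mL·h
Trapezoidal AUC_0→10 (buccal film):
  [0→1]: (0.00+50.37)/2 × 1 = 25.185
  [1→5]: (50.37+10.78)/2 × 4 = 122.3
  [5→8]: (10.78+3.14)/2 × 3 = 20.88
  [8→10]: (3.14+1.38)/2 × 2 = 4.52
  Sum = 172.885 mcg/mL·h
buccal film tail: 1.38/0.411 = 3.358; AUC_ev,0→∞ = 172.885 + 3.358 = 176.243 mcg/mL·h
F = (AUC_ev/D_ev)/(AUC_iv/D_iv) = (176.243/200)/(362.259/100) = 0.881215/3.62259 = 0.2433

F = 0.24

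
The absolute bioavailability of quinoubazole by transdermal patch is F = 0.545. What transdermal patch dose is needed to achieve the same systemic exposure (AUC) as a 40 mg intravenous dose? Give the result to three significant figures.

For equal systemic exposure: F × D_ev = D_iv
D_ev = D_iv / F = 40 / 0.545 = 73.3945 mg

D_transdermal = 73.4 mg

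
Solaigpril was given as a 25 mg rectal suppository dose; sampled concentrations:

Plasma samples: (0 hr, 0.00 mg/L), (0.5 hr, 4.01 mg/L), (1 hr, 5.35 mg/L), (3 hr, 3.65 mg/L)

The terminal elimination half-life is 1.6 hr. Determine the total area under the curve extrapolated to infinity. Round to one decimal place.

Trapezoidal AUC_0→3:
  [0→0.5]: (0.00+4.01)/2 × 0.5 = 1.0025
  [0.5→1]: (4.01+5.35)/2 × 0.5 = 2.34
  [1→3]: (5.35+3.65)/2 × 2 = 9.0
  Sum = 12.3425 mg/L·hr
k_e = ln2 / t½ = 0.693147 / 1.6 = 0.4332 hr^-1
Extrapolated tail: C_last / k_e = 3.65 / 0.4332 = 8.426
AUC_0→∞ = 12.3425 + 8.426 = 20.7685 mg/L·hr

AUC = 20.8 mg/L·hr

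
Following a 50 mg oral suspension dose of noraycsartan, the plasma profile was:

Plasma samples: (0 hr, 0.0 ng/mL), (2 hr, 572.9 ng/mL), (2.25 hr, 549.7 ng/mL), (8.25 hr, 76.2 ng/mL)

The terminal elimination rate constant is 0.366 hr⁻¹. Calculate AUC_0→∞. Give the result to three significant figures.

AUC = 2800 ng/mL·hr

Trapezoidal AUC_0→8.25:
  [0→2]: (0.0+572.9)/2 × 2 = 572.9
  [2→2.25]: (572.9+549.7)/2 × 0.25 = 140.325
  [2.25→8.25]: (549.7+76.2)/2 × 6 = 1877.7
  Sum = 2590.925 ng/mL·hr
Extrapolated tail: C_last / k_e = 76.2 / 0.366 = 208.197
AUC_0→∞ = 2590.925 + 208.197 = 2799.122 ng/mL·hr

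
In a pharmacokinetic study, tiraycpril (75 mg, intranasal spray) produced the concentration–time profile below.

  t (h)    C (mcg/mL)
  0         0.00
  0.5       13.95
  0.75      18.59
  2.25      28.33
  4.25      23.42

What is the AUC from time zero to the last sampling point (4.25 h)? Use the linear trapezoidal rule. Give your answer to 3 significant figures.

Trapezoidal AUC_0→4.25:
  [0→0.5]: (0.00+13.95)/2 × 0.5 = 3.4875
  [0.5→0.75]: (13.95+18.59)/2 × 0.25 = 4.0675
  [0.75→2.25]: (18.59+28.33)/2 × 1.5 = 35.19
  [2.25→4.25]: (28.33+23.42)/2 × 2 = 51.75
  Sum = 94.495 mcg/mL·h

AUC = 94.5 mcg/mL·h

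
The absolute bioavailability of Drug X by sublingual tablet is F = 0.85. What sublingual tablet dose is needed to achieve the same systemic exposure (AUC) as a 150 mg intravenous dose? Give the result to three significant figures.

For equal systemic exposure: F × D_ev = D_iv
D_ev = D_iv / F = 150 / 0.85 = 176.471 mg

D_sublingual = 176 mg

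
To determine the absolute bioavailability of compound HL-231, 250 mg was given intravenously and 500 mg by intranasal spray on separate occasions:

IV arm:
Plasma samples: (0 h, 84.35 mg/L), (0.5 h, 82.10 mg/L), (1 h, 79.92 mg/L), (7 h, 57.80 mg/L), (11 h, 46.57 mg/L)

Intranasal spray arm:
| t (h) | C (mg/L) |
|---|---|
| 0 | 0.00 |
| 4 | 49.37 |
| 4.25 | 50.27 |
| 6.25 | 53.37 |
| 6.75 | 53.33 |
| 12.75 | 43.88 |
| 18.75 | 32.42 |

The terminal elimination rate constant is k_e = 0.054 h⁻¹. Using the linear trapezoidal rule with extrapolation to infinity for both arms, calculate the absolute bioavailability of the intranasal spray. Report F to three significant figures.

F = 0.435

Trapezoidal AUC_0→11 (IV):
  [0→0.5]: (84.35+82.10)/2 × 0.5 = 41.6125
  [0.5→1]: (82.10+79.92)/2 × 0.5 = 40.505
  [1→7]: (79.92+57.80)/2 × 6 = 413.16
  [7→11]: (57.80+46.57)/2 × 4 = 208.74
  Sum = 704.0175 mg/L·h
IV tail: 46.57/0.054 = 862.407; AUC_iv,0→∞ = 704.0175 + 862.407 = 1566.4245 mg/L·h
Trapezoidal AUC_0→18.75 (intranasal spray):
  [0→4]: (0.00+49.37)/2 × 4 = 98.74
  [4→4.25]: (49.37+50.27)/2 × 0.25 = 12.455
  [4.25→6.25]: (50.27+53.37)/2 × 2 = 103.64
  [6.25→6.75]: (53.37+53.33)/2 × 0.5 = 26.675
  [6.75→12.75]: (53.33+43.88)/2 × 6 = 291.63
  [12.75→18.75]: (43.88+32.42)/2 × 6 = 228.9
  Sum = 762.04 mg/L·h
intranasal spray tail: 32.42/0.054 = 600.370; AUC_ev,0→∞ = 762.04 + 600.370 = 1362.41 mg/L·h
F = (AUC_ev/D_ev)/(AUC_iv/D_iv) = (1362.41/500)/(1566.4245/250) = 2.72482/6.265698 = 0.4349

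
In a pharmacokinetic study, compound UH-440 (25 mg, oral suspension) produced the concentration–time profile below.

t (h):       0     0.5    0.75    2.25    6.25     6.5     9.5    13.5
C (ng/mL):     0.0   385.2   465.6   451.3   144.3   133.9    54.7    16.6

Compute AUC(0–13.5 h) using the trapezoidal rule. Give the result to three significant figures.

Trapezoidal AUC_0→13.5:
  [0→0.5]: (0.0+385.2)/2 × 0.5 = 96.3
  [0.5→0.75]: (385.2+465.6)/2 × 0.25 = 106.35
  [0.75→2.25]: (465.6+451.3)/2 × 1.5 = 687.675
  [2.25→6.25]: (451.3+144.3)/2 × 4 = 1191.2
  [6.25→6.5]: (144.3+133.9)/2 × 0.25 = 34.775
  [6.5→9.5]: (133.9+54.7)/2 × 3 = 282.9
  [9.5→13.5]: (54.7+16.6)/2 × 4 = 142.6
  Sum = 2541.8 ng/mL·h

AUC = 2540 ng/mL·h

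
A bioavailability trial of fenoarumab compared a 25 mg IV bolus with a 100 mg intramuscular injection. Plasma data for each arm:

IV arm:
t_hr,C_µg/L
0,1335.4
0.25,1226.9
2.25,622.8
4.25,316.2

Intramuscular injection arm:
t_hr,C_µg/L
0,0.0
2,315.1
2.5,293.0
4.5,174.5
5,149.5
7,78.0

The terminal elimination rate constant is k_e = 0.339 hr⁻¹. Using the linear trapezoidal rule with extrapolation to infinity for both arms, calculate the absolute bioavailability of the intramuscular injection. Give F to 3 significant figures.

F = 0.0911

Trapezoidal AUC_0→4.25 (IV):
  [0→0.25]: (1335.4+1226.9)/2 × 0.25 = 320.2875
  [0.25→2.25]: (1226.9+622.8)/2 × 2 = 1849.7
  [2.25→4.25]: (622.8+316.2)/2 × 2 = 939.0
  Sum = 3108.9875 µg/L·hr
IV tail: 316.2/0.339 = 932.743; AUC_iv,0→∞ = 3108.9875 + 932.743 = 4041.7305 µg/L·hr
Trapezoidal AUC_0→7 (intramuscular injection):
  [0→2]: (0.0+315.1)/2 × 2 = 315.1
  [2→2.5]: (315.1+293.0)/2 × 0.5 = 152.025
  [2.5→4.5]: (293.0+174.5)/2 × 2 = 467.5
  [4.5→5]: (174.5+149.5)/2 × 0.5 = 81.0
  [5→7]: (149.5+78.0)/2 × 2 = 227.5
  Sum = 1243.125 µg/L·hr
intramuscular injection tail: 78.0/0.339 = 230.088; AUC_ev,0→∞ = 1243.125 + 230.088 = 1473.213 µg/L·hr
F = (AUC_ev/D_ev)/(AUC_iv/D_iv) = (1473.213/100)/(4041.7305/25) = 14.73213/161.66922 = 0.0911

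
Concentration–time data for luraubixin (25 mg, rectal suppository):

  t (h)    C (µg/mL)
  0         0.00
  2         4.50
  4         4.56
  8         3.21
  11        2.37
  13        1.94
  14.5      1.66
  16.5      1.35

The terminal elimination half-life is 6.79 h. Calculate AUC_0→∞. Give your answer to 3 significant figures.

Trapezoidal AUC_0→16.5:
  [0→2]: (0.00+4.50)/2 × 2 = 4.5
  [2→4]: (4.50+4.56)/2 × 2 = 9.06
  [4→8]: (4.56+3.21)/2 × 4 = 15.54
  [8→11]: (3.21+2.37)/2 × 3 = 8.37
  [11→13]: (2.37+1.94)/2 × 2 = 4.31
  [13→14.5]: (1.94+1.66)/2 × 1.5 = 2.7
  [14.5→16.5]: (1.66+1.35)/2 × 2 = 3.01
  Sum = 47.49 µg/mL·h
k_e = ln2 / t½ = 0.693147 / 6.79 = 0.1021 h^-1
Extrapolated tail: C_last / k_e = 1.35 / 0.1021 = 13.222
AUC_0→∞ = 47.49 + 13.222 = 60.712 µg/mL·h

AUC = 60.7 µg/mL·h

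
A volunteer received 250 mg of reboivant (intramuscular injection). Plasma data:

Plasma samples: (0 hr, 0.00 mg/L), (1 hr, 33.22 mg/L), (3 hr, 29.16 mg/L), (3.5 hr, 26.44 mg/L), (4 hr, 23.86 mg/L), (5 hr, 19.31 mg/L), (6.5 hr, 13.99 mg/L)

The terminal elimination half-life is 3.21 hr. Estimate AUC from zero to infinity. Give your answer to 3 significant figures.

Trapezoidal AUC_0→6.5:
  [0→1]: (0.00+33.22)/2 × 1 = 16.61
  [1→3]: (33.22+29.16)/2 × 2 = 62.38
  [3→3.5]: (29.16+26.44)/2 × 0.5 = 13.9
  [3.5→4]: (26.44+23.86)/2 × 0.5 = 12.575
  [4→5]: (23.86+19.31)/2 × 1 = 21.585
  [5→6.5]: (19.31+13.99)/2 × 1.5 = 24.975
  Sum = 152.025 mg/L·hr
k_e = ln2 / t½ = 0.693147 / 3.21 = 0.2159 hr^-1
Extrapolated tail: C_last / k_e = 13.99 / 0.2159 = 64.799
AUC_0→∞ = 152.025 + 64.799 = 216.824 mg/L·hr

AUC = 217 mg/L·hr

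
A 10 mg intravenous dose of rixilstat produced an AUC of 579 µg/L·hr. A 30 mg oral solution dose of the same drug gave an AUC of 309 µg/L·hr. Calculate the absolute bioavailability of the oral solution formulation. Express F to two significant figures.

F = (AUC_ev / D_ev) / (AUC_iv / D_iv)
  = (309/30) / (579/10)
  = 10.3 / 57.9 = 0.1779

F = 0.18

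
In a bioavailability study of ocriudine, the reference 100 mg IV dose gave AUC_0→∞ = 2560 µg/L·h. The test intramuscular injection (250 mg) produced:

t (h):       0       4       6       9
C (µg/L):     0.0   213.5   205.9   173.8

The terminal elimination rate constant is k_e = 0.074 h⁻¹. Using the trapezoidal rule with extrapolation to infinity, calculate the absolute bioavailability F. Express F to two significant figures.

F = 0.59

Trapezoidal AUC_0→9 (intramuscular injection):
  [0→4]: (0.0+213.5)/2 × 4 = 427.0
  [4→6]: (213.5+205.9)/2 × 2 = 419.4
  [6→9]: (205.9+173.8)/2 × 3 = 569.55
  Sum = 1415.95 µg/L·h
Tail: C_last/k_e = 173.8/0.074 = 2348.649
AUC_0→∞ (intramuscular injection) = 1415.95 + 2348.649 = 3764.599 µg/L·h
F = (AUC_ev/D_ev)/(AUC_iv/D_iv) = (3764.599/250)/(2560/100) = 15.058396/25.6 = 0.5882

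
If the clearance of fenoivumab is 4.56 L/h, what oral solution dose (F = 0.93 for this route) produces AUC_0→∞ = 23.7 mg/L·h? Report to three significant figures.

Dose = 116 mg

Dose = CL × AUC_0→∞ / F
     = 4.56 × 23.7 / 0.93 = 116.206 mg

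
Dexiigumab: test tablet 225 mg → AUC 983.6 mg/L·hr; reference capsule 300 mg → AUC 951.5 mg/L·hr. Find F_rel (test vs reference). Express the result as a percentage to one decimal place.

F_rel = (AUC_test/D_test) / (AUC_ref/D_ref)
      = (983.6/225) / (951.5/300)
      = 4.37156 / 3.17167 = 1.3783 = 137.83%

F_rel = 137.8%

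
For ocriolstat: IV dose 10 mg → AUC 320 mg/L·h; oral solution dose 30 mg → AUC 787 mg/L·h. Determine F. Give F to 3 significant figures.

F = (AUC_ev / D_ev) / (AUC_iv / D_iv)
  = (787/30) / (320/10)
  = 26.2333 / 32 = 0.8198

F = 0.820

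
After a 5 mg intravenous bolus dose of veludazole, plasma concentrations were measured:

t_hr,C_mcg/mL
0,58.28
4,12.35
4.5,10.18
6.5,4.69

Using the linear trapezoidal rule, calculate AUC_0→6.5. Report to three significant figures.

Trapezoidal AUC_0→6.5:
  [0→4]: (58.28+12.35)/2 × 4 = 141.26
  [4→4.5]: (12.35+10.18)/2 × 0.5 = 5.6325
  [4.5→6.5]: (10.18+4.69)/2 × 2 = 14.87
  Sum = 161.7625 mcg/mL·hr

AUC = 162 mcg/mL·hr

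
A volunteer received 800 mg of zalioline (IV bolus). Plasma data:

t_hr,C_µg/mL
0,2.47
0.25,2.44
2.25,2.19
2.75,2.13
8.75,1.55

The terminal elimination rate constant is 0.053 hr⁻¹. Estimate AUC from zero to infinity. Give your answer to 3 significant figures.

AUC = 46.6 µg/mL·hr

Trapezoidal AUC_0→8.75:
  [0→0.25]: (2.47+2.44)/2 × 0.25 = 0.61375
  [0.25→2.25]: (2.44+2.19)/2 × 2 = 4.63
  [2.25→2.75]: (2.19+2.13)/2 × 0.5 = 1.08
  [2.75→8.75]: (2.13+1.55)/2 × 6 = 11.04
  Sum = 17.36375 µg/mL·hr
Extrapolated tail: C_last / k_e = 1.55 / 0.053 = 29.245
AUC_0→∞ = 17.36375 + 29.245 = 46.60875 µg/mL·hr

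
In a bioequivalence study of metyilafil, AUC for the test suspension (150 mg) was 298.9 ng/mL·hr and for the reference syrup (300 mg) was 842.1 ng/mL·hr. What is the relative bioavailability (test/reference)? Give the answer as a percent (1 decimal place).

F_rel = 71.0%

F_rel = (AUC_test/D_test) / (AUC_ref/D_ref)
      = (298.9/150) / (842.1/300)
      = 1.99267 / 2.807 = 0.7099 = 70.99%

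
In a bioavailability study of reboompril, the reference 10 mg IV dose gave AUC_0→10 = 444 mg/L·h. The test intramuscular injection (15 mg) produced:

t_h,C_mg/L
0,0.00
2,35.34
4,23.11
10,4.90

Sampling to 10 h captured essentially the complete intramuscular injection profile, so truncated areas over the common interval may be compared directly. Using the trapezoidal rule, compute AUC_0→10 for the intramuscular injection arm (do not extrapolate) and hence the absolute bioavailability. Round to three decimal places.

F = 0.267

Trapezoidal AUC_0→10 (intramuscular injection):
  [0→2]: (0.00+35.34)/2 × 2 = 35.34
  [2→4]: (35.34+23.11)/2 × 2 = 58.45
  [4→10]: (23.11+4.90)/2 × 6 = 84.03
  Sum = 177.82 mg/L·h
F = (AUC_ev/D_ev)/(AUC_iv/D_iv) = (177.82/15)/(444/10) = 11.8547/44.4 = 0.2670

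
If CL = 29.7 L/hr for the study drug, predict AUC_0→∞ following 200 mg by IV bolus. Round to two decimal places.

AUC_0→∞ = Dose_iv / CL
        = 200 / 29.7 = 6.73401 mg/L·hr

AUC = 6.73 mg/L·hr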